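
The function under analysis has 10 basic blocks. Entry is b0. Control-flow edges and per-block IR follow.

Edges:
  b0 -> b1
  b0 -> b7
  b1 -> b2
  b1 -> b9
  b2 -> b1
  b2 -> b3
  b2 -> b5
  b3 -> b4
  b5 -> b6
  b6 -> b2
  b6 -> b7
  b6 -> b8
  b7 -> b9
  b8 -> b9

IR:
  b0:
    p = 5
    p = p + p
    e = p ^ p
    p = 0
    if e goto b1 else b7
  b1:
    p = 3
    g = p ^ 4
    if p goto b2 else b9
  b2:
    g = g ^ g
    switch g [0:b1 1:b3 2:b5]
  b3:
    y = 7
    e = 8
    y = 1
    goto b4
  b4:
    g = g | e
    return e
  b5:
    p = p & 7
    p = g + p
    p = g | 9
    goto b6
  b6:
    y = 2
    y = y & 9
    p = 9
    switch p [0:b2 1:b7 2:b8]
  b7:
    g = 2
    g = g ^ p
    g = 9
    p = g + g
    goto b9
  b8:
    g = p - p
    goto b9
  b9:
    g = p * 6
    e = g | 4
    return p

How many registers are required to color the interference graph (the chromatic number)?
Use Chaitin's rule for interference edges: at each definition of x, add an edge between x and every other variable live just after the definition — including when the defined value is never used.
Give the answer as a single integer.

Per-block:
  b0 def {e,p} use ∅
  b1 def {g,p} use ∅
  b2 def {g} use {g}
  b3 def {e,y} use ∅
  b4 def {g} use {e,g}
  b5 def {p} use {g,p}
  b6 def {p,y} use ∅
  b7 def {g,p} use {p}
  b8 def {g} use {p}
  b9 def {e,g} use {p}

Live sets:
  b0 li=∅ lo={p}
  b1 li=∅ lo={g,p}
  b2 li={g,p} lo={g,p}
  b3 li={g} lo={e,g}
  b4 li={e,g} lo=∅
  b5 li={g,p} lo={g}
  b6 li={g} lo={g,p}
  b7 li={p} lo={p}
  b8 li={p} lo={p}
  b9 li={p} lo=∅

Conflict graph:
  e — {g,p,y}
  g — {e,p,y}
  p — {e,g}
  y — {e,g}

Chromatic number:
  clique {e,g,p} ⇒ need ≥ 3
  3-colouring: r0={e}  r1={g}  r2={p,y}
  χ = 3

Answer: 3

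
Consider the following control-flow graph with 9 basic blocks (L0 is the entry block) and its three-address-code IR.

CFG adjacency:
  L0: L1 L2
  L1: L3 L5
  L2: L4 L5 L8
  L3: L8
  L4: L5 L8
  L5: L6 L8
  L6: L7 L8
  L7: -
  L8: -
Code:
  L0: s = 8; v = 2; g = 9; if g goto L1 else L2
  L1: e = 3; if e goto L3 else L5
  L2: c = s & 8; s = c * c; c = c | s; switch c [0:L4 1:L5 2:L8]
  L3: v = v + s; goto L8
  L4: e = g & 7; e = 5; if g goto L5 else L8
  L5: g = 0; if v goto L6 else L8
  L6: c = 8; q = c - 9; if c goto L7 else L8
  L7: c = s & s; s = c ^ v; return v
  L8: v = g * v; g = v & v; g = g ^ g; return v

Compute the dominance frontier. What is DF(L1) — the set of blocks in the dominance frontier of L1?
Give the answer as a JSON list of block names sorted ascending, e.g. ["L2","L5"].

idom tree: L1←L0 L2←L0 L3←L1 L4←L2 L5←L0 L6←L5 L7←L6 L8←L0
Dom∩ at merges:
  L5: preds {L1,L2,L4}: {L0,L1} ∩ {L0,L2} ∩ {L0,L2,L4} = {L0}; idom=L0
  L8: preds {L2,L3,L4,L5,L6}: {L0,L2} ∩ {L0,L1,L3} ∩ {L0,L2,L4} ∩ {L0,L5} ∩ {L0,L5,L6} = {L0}; idom=L0

DF walk-up:
  L5←L1: walk L1 to L0
  L5←L2: walk L2 to L0
  L5←L4: walk L4→L2 to L0
  L8←L2: walk L2 to L0
  L8←L3: walk L3→L1 to L0
  L8←L4: walk L4→L2 to L0
  L8←L5: walk L5 to L0
  L8←L6: walk L6→L5 to L0
  L0: DF=∅
  L1: DF={L5,L8}
  L2: DF={L5,L8}
  L3: DF={L8}
  L4: DF={L5,L8}
  L5: DF={L8}
  L6: DF={L8}
  L7: DF=∅
  L8: DF=∅

DF(L1) = ["L5", "L8"]

Answer: ["L5", "L8"]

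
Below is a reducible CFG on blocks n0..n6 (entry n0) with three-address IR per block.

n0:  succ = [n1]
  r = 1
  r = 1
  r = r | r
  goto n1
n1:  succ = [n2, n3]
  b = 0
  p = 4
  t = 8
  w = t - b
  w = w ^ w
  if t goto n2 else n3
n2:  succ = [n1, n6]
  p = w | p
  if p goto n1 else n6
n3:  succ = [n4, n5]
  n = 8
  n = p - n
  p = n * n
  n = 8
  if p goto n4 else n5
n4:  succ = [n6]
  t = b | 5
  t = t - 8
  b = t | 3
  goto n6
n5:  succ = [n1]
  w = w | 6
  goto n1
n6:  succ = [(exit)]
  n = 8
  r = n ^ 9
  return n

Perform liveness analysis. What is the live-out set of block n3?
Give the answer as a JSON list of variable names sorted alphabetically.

def/use:
  n0 def {r} use ∅
  n1 def {b,p,t,w} use ∅
  n2 def {p} use {p,w}
  n3 def {n,p} use {p}
  n4 def {b,t} use {b}
  n5 def {w} use {w}
  n6 def {n,r} use ∅

Liveness:
  live n0: ∅→∅
  live n1: ∅→{b,p,w}
  live n2: {p,w}→∅
  live n3: {b,p,w}→{b,w}
  live n4: {b}→∅
  live n5: {w}→∅
  live n6: ∅→∅

live-out(n3) = ["b", "w"]

Answer: ["b", "w"]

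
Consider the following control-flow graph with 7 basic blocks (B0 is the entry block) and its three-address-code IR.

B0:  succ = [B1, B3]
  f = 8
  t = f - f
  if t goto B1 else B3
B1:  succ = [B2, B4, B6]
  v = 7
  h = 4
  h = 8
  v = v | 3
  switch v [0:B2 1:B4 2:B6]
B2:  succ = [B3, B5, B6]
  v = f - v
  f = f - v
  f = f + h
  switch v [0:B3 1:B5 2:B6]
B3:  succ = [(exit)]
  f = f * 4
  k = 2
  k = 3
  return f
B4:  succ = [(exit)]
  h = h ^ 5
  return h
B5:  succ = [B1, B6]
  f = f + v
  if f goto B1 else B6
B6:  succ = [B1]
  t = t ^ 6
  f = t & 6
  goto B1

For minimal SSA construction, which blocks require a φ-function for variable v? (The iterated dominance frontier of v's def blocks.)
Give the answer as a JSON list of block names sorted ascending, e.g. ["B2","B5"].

idom tree: B1←B0 B2←B1 B3←B0 B4←B1 B5←B2 B6←B1
Dom∩ at merges:
  B1: preds {B0,B5,B6}: {B0} ∩ {B0,B1,B2,B5} ∩ {B0,B1,B6} = {B0}; idom=B0
  B3: preds {B0,B2}: {B0} ∩ {B0,B1,B2} = {B0}; idom=B0
  B6: preds {B1,B2,B5}: {B0,B1} ∩ {B0,B1,B2} ∩ {B0,B1,B2,B5} = {B0,B1}; idom=B1

DF walk-up:
  B1←B0: walk · to B0
  B1←B5: walk B5→B2→B1 to B0
  B1←B6: walk B6→B1 to B0
  B3←B0: walk · to B0
  B3←B2: walk B2→B1 to B0
  B6←B1: walk · to B1
  B6←B2: walk B2 to B1
  B6←B5: walk B5→B2 to B1
  DF(B0)=∅
  DF(B1)={B1,B3}
  DF(B2)={B1,B3,B6}
  DF(B3)=∅
  DF(B4)=∅
  DF(B5)={B1,B6}
  DF(B6)={B1}

φ for v: defs {B1,B2}
  DF⁺ = {B1,B3,B6}

Answer: ["B1", "B3", "B6"]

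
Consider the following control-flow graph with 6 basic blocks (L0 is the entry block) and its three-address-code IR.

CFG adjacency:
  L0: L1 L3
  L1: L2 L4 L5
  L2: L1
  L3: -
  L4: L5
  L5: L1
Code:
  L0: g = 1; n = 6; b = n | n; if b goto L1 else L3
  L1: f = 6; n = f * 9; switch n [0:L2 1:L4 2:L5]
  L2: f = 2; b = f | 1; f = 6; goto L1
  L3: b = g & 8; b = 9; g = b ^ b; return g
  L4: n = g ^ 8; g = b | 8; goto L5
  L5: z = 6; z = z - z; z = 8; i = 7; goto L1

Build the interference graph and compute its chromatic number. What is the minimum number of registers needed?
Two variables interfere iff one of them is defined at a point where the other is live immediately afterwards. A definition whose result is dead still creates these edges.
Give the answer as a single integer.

Answer: 3

Derivation:
def/use:
  L0: def={b,g,n} ue=∅
  L1: def={f,n} ue=∅
  L2: def={b,f} ue=∅
  L3: def={b,g} ue={g}
  L4: def={g,n} ue={b,g}
  L5: def={i,z} ue=∅

Live sets:
  L0: in=∅ out={b,g}
  L1: in={b,g} out={b,g}
  L2: in={g} out={b,g}
  L3: in={g} out=∅
  L4: in={b,g} out={b,g}
  L5: in={b,g} out={b,g}

Interference:
  b↔{f,g,i,n,z}
  f↔{b,g}
  g↔{b,f,i,n,z}
  i↔{b,g}
  n↔{b,g}
  z↔{b,g}

Chromatic number:
  {b,f,g} pairwise interfere (3-clique) ⇒ χ ≥ 3
  assign b→R0 f→R2 g→R1 i→R2 n→R2 z→R2 — no edge inside a register ⇒ χ ≤ 3
  χ = 3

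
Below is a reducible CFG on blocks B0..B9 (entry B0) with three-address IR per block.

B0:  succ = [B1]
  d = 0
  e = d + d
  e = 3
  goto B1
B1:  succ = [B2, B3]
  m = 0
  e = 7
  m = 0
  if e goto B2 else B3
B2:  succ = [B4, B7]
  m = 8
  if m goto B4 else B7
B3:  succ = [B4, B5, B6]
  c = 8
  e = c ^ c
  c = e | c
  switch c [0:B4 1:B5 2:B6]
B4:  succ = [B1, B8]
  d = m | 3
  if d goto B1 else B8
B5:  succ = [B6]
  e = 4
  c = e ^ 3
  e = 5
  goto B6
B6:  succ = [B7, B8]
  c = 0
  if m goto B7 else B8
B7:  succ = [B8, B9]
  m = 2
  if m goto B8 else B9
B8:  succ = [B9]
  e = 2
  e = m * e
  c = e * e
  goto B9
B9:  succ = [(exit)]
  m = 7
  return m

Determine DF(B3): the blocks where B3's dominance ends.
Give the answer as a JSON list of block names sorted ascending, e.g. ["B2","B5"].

idom tree: B1←B0 B2←B1 B3←B1 B4←B1 B5←B3 B6←B3 B7←B1 B8←B1 B9←B1
Join-block Dom:
  B1: preds {B0,B4}: {B0} ∩ {B0,B1,B4} = {B0}; idom=B0
  B4: preds {B2,B3}: {B0,B1,B2} ∩ {B0,B1,B3} = {B0,B1}; idom=B1
  B6: preds {B3,B5}: {B0,B1,B3} ∩ {B0,B1,B3,B5} = {B0,B1,B3}; idom=B3
  B7: preds {B2,B6}: {B0,B1,B2} ∩ {B0,B1,B3,B6} = {B0,B1}; idom=B1
  B8: preds {B4,B6,B7}: {B0,B1,B4} ∩ {B0,B1,B3,B6} ∩ {B0,B1,B7} = {B0,B1}; idom=B1
  B9: preds {B7,B8}: {B0,B1,B7} ∩ {B0,B1,B8} = {B0,B1}; idom=B1

DF walk-up:
  join B1 pred B0: · stop@B0
  join B1 pred B4: B4→B1 stop@B0
  join B4 pred B2: B2 stop@B1
  join B4 pred B3: B3 stop@B1
  join B6 pred B3: · stop@B3
  join B6 pred B5: B5 stop@B3
  join B7 pred B2: B2 stop@B1
  join B7 pred B6: B6→B3 stop@B1
  join B8 pred B4: B4 stop@B1
  join B8 pred B6: B6→B3 stop@B1
  join B8 pred B7: B7 stop@B1
  join B9 pred B7: B7 stop@B1
  join B9 pred B8: B8 stop@B1
  B0: DF=∅
  B1: DF={B1}
  B2: DF={B4,B7}
  B3: DF={B4,B7,B8}
  B4: DF={B1,B8}
  B5: DF={B6}
  B6: DF={B7,B8}
  B7: DF={B8,B9}
  B8: DF={B9}
  B9: DF=∅

DF(B3) = ["B4", "B7", "B8"]

Answer: ["B4", "B7", "B8"]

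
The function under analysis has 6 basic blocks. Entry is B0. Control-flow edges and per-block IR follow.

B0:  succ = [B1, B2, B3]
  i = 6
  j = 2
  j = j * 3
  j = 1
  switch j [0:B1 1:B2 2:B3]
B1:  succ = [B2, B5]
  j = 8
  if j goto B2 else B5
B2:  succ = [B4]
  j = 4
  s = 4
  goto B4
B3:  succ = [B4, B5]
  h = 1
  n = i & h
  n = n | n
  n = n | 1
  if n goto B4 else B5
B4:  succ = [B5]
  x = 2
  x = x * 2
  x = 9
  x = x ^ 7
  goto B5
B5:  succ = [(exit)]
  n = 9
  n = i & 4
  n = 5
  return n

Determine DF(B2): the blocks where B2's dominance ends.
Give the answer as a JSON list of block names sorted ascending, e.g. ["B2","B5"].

idom tree: B1←B0 B2←B0 B3←B0 B4←B0 B5←B0
Dom∩ at merges:
  B2: preds {B0,B1}: {B0} ∩ {B0,B1} = {B0}; idom=B0
  B4: preds {B2,B3}: {B0,B2} ∩ {B0,B3} = {B0}; idom=B0
  B5: preds {B1,B3,B4}: {B0,B1} ∩ {B0,B3} ∩ {B0,B4} = {B0}; idom=B0

DF walk-up:
  join B2 pred B0: · stop@B0
  join B2 pred B1: B1 stop@B0
  join B4 pred B2: B2 stop@B0
  join B4 pred B3: B3 stop@B0
  join B5 pred B1: B1 stop@B0
  join B5 pred B3: B3 stop@B0
  join B5 pred B4: B4 stop@B0
  B0: DF=∅
  B1: DF={B2,B5}
  B2: DF={B4}
  B3: DF={B4,B5}
  B4: DF={B5}
  B5: DF=∅

DF(B2) = ["B4"]

Answer: ["B4"]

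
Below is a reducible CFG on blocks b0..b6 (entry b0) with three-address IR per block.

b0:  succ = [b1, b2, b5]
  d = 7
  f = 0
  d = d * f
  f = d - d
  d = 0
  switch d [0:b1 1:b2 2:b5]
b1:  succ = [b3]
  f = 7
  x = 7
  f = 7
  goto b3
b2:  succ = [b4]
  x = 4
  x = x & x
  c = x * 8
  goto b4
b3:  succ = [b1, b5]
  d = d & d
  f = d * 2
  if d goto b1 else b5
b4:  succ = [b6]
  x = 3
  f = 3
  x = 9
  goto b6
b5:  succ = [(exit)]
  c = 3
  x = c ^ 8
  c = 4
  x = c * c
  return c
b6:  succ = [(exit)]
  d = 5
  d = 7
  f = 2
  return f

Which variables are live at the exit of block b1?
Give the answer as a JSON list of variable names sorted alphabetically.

def/use:
  b0: {d,f} / ∅
  b1: {f,x} / ∅
  b2: {c,x} / ∅
  b3: {d,f} / {d}
  b4: {f,x} / ∅
  b5: {c,x} / ∅
  b6: {d,f} / ∅

Liveness:
  b0: in=∅ out={d}
  b1: in={d} out={d}
  b2: in=∅ out=∅
  b3: in={d} out={d}
  b4: in=∅ out=∅
  b5: in=∅ out=∅
  b6: in=∅ out=∅

live-out(b1) = ["d"]

Answer: ["d"]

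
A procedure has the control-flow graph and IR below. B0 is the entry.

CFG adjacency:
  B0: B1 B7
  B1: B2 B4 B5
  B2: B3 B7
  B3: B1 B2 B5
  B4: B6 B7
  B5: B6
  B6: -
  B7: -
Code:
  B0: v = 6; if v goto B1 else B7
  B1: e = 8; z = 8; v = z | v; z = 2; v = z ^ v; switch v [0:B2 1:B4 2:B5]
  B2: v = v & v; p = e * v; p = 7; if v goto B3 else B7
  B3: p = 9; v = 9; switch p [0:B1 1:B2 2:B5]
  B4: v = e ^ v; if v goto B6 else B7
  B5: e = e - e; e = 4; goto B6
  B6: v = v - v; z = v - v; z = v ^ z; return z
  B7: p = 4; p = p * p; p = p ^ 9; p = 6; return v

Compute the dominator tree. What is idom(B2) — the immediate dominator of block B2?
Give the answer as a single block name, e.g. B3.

idom tree: B1←B0 B2←B1 B3←B2 B4←B1 B5←B1 B6←B1 B7←B0
Dom∩ at merges:
  B1: preds {B0,B3}: {B0} ∩ {B0,B1,B2,B3} = {B0}; idom=B0
  B2: preds {B1,B3}: {B0,B1} ∩ {B0,B1,B2,B3} = {B0,B1}; idom=B1
  B5: preds {B1,B3}: {B0,B1} ∩ {B0,B1,B2,B3} = {B0,B1}; idom=B1
  B6: preds {B4,B5}: {B0,B1,B4} ∩ {B0,B1,B5} = {B0,B1}; idom=B1
  B7: preds {B0,B2,B4}: {B0} ∩ {B0,B1,B2} ∩ {B0,B1,B4} = {B0}; idom=B0

idom(B2) = B1

Answer: B1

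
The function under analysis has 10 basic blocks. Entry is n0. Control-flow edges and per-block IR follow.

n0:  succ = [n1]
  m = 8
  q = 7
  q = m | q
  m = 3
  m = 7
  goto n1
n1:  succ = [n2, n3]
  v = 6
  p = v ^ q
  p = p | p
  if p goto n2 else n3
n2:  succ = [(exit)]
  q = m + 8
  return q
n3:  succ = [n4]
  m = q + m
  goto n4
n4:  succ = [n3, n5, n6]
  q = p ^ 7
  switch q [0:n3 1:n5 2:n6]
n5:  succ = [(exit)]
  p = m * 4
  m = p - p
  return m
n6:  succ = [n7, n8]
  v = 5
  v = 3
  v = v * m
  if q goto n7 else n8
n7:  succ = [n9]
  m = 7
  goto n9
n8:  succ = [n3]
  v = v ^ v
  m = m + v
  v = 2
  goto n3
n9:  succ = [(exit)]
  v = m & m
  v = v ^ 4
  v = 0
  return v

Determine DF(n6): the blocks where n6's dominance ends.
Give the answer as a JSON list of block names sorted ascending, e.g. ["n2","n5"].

Answer: ["n3"]

Derivation:
idom tree: n1←n0 n2←n1 n3←n1 n4←n3 n5←n4 n6←n4 n7←n6 n8←n6 n9←n7
Dom at joins:
  n3: preds {n1,n4,n8}: {n0,n1} ∩ {n0,n1,n3,n4} ∩ {n0,n1,n3,n4,n6,n8} = {n0,n1}; idom=n1

DF derivation:
  n3←n1: walk · to n1
  n3←n4: walk n4→n3 to n1
  n3←n8: walk n8→n6→n4→n3 to n1
  DF(n0)=∅
  DF(n1)=∅
  DF(n2)=∅
  DF(n3)={n3}
  DF(n4)={n3}
  DF(n5)=∅
  DF(n6)={n3}
  DF(n7)=∅
  DF(n8)={n3}
  DF(n9)=∅

DF(n6) = ["n3"]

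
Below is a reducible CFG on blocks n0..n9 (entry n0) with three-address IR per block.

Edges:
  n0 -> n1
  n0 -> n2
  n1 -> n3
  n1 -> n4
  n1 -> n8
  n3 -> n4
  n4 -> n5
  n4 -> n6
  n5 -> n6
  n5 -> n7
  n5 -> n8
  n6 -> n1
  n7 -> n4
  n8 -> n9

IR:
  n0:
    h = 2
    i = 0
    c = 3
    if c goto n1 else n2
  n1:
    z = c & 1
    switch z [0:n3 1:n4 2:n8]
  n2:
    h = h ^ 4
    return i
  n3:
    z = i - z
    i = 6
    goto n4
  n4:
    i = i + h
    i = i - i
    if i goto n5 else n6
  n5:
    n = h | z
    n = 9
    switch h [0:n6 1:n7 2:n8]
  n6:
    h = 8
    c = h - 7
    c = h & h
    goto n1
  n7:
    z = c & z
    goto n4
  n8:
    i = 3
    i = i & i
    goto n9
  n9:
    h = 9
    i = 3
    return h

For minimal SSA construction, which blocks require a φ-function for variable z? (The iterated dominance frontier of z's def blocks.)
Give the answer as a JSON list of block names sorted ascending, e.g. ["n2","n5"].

idom tree: n1←n0 n2←n0 n3←n1 n4←n1 n5←n4 n6←n4 n7←n5 n8←n1 n9←n8
Dom at joins:
  n1: preds {n0,n6}: {n0} ∩ {n0,n1,n4,n6} = {n0}; idom=n0
  n4: preds {n1,n3,n7}: {n0,n1} ∩ {n0,n1,n3} ∩ {n0,n1,n4,n5,n7} = {n0,n1}; idom=n1
  n6: preds {n4,n5}: {n0,n1,n4} ∩ {n0,n1,n4,n5} = {n0,n1,n4}; idom=n4
  n8: preds {n1,n5}: {n0,n1} ∩ {n0,n1,n4,n5} = {n0,n1}; idom=n1

DF walk-up:
  n1←n0: walk · to n0
  n1←n6: walk n6→n4→n1 to n0
  n4←n1: walk · to n1
  n4←n3: walk n3 to n1
  n4←n7: walk n7→n5→n4 to n1
  n6←n4: walk · to n4
  n6←n5: walk n5 to n4
  n8←n1: walk · to n1
  n8←n5: walk n5→n4 to n1
  n0: DF=∅
  n1: DF={n1}
  n2: DF=∅
  n3: DF={n4}
  n4: DF={n1,n4,n8}
  n5: DF={n4,n6,n8}
  n6: DF={n1}
  n7: DF={n4}
  n8: DF=∅
  n9: DF=∅

φ for z: defs {n1,n3,n7}
  DF⁺ = {n1,n4,n8}

Answer: ["n1", "n4", "n8"]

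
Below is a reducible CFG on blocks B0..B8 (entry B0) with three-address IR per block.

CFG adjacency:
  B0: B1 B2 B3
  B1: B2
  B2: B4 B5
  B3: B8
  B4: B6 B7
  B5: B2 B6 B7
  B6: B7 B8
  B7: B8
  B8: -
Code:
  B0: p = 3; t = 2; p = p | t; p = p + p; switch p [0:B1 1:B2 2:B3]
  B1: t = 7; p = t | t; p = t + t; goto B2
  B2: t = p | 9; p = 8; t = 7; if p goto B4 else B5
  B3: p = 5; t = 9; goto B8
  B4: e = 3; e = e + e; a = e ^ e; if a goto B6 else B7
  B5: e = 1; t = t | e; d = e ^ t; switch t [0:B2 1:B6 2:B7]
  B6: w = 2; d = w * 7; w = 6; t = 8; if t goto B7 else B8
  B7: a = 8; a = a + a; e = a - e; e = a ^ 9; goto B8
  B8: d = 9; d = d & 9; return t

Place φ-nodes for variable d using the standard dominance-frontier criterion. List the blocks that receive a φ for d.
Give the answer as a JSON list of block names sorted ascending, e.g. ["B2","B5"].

Answer: ["B2", "B6", "B7", "B8"]

Derivation:
idom tree: B1←B0 B2←B0 B3←B0 B4←B2 B5←B2 B6←B2 B7←B2 B8←B0
Join-block Dom:
  B2: preds {B0,B1,B5}: {B0} ∩ {B0,B1} ∩ {B0,B2,B5} = {B0}; idom=B0
  B6: preds {B4,B5}: {B0,B2,B4} ∩ {B0,B2,B5} = {B0,B2}; idom=B2
  B7: preds {B4,B5,B6}: {B0,B2,B4} ∩ {B0,B2,B5} ∩ {B0,B2,B6} = {B0,B2}; idom=B2
  B8: preds {B3,B6,B7}: {B0,B3} ∩ {B0,B2,B6} ∩ {B0,B2,B7} = {B0}; idom=B0

DF walk-up:
  join B2 pred B0: · stop@B0
  join B2 pred B1: B1 stop@B0
  join B2 pred B5: B5→B2 stop@B0
  join B6 pred B4: B4 stop@B2
  join B6 pred B5: B5 stop@B2
  join B7 pred B4: B4 stop@B2
  join B7 pred B5: B5 stop@B2
  join B7 pred B6: B6 stop@B2
  join B8 pred B3: B3 stop@B0
  join B8 pred B6: B6→B2 stop@B0
  join B8 pred B7: B7→B2 stop@B0
  DF(B0)=∅
  DF(B1)={B2}
  DF(B2)={B2,B8}
  DF(B3)={B8}
  DF(B4)={B6,B7}
  DF(B5)={B2,B6,B7}
  DF(B6)={B7,B8}
  DF(B7)={B8}
  DF(B8)=∅

φ for d: defs {B5,B6,B8}
  DF⁺ = {B2,B6,B7,B8}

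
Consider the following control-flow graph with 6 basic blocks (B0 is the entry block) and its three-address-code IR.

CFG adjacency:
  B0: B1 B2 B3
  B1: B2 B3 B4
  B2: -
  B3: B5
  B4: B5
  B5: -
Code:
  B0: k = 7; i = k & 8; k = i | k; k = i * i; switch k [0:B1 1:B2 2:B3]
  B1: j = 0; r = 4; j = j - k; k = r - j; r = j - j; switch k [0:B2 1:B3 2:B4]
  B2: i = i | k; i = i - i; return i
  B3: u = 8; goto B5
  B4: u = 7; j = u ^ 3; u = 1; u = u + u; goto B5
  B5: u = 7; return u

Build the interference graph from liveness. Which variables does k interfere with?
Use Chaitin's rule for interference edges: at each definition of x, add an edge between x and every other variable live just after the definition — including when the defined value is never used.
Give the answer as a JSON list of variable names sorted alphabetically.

Answer: ["i", "j", "r"]

Working:
def/use:
  B0: def={i,k} ue=∅
  B1: def={j,k,r} ue={k}
  B2: def={i} ue={i,k}
  B3: def={u} ue=∅
  B4: def={j,u} ue=∅
  B5: def={u} ue=∅

Live sets:
  live B0: ∅→{i,k}
  live B1: {i,k}→{i,k}
  live B2: {i,k}→∅
  live B3: ∅→∅
  live B4: ∅→∅
  live B5: ∅→∅

Interference:
  i↔{j,k,r}
  j↔{i,k,r}
  k↔{i,j,r}
  r↔{i,j,k}
  u↔∅

N(k) = ["i", "j", "r"]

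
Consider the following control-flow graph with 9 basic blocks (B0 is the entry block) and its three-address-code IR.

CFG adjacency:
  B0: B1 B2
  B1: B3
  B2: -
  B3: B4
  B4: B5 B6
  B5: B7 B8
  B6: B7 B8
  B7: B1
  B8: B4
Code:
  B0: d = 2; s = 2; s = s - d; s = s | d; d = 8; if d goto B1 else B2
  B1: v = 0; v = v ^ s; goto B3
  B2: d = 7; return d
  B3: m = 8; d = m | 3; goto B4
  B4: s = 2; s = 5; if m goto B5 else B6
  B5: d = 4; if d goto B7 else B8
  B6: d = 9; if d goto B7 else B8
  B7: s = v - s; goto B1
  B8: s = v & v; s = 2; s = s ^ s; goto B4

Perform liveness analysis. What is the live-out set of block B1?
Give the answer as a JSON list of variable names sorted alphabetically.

Block summaries:
  B0 def {d,s} use ∅
  B1 def {v} use {s}
  B2 def {d} use ∅
  B3 def {d,m} use ∅
  B4 def {s} use {m}
  B5 def {d} use ∅
  B6 def {d} use ∅
  B7 def {s} use {s,v}
  B8 def {s} use {v}

Live sets:
  live B0: ∅→{s}
  live B1: {s}→{v}
  live B2: ∅→∅
  live B3: {v}→{m,v}
  live B4: {m,v}→{m,s,v}
  live B5: {m,s,v}→{m,s,v}
  live B6: {m,s,v}→{m,s,v}
  live B7: {s,v}→{s}
  live B8: {m,v}→{m,v}

live-out(B1) = ["v"]

Answer: ["v"]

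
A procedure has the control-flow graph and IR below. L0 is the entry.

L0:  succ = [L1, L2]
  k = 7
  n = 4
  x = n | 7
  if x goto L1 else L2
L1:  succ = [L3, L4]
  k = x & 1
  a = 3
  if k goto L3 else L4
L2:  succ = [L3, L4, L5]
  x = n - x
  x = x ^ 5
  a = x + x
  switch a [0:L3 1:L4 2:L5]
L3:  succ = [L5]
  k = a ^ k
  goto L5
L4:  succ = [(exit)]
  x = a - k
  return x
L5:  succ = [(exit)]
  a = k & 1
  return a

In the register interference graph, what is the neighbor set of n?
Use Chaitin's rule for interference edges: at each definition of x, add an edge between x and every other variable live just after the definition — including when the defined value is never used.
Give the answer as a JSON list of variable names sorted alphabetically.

def/use:
  L0: def={k,n,x} ue=∅
  L1: def={a,k} ue={x}
  L2: def={a,x} ue={n,x}
  L3: def={k} ue={a,k}
  L4: def={x} ue={a,k}
  L5: def={a} ue={k}

Backward fixpoint:
  L0 li=∅ lo={k,n,x}
  L1 li={x} lo={a,k}
  L2 li={k,n,x} lo={a,k}
  L3 li={a,k} lo={k}
  L4 li={a,k} lo=∅
  L5 li={k} lo=∅

Conflict graph:
  a↔{k}
  k↔{a,n,x}
  n↔{k,x}
  x↔{k,n}

N(n) = ["k", "x"]

Answer: ["k", "x"]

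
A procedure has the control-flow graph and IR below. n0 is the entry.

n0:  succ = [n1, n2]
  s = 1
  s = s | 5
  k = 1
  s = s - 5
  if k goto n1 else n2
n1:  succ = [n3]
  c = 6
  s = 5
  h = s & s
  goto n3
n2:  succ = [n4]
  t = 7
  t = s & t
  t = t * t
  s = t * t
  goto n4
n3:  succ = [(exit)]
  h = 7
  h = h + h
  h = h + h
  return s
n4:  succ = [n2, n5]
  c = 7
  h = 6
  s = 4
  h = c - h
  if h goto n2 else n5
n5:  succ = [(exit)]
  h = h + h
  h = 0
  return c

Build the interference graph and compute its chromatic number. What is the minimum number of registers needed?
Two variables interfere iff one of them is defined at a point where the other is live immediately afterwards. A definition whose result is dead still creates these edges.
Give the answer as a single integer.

Block summaries:
  n0: {k,s} / ∅
  n1: {c,h,s} / ∅
  n2: {s,t} / {s}
  n3: {h} / {s}
  n4: {c,h,s} / ∅
  n5: {h} / {c,h}

Liveness:
  live n0: ∅→{s}
  live n1: ∅→{s}
  live n2: {s}→∅
  live n3: {s}→∅
  live n4: ∅→{c,h,s}
  live n5: {c,h}→∅

Interfere edges:
  c: {h,s}
  h: {c,s}
  k: {s}
  s: {c,h,k,t}
  t: {s}

Colouring:
  {c,h,s} pairwise interfere (3-clique) ⇒ χ ≥ 3
  assign c→r1 h→r2 k→r1 s→r0 t→r1 — no edge inside a register ⇒ χ ≤ 3
  χ = 3

Answer: 3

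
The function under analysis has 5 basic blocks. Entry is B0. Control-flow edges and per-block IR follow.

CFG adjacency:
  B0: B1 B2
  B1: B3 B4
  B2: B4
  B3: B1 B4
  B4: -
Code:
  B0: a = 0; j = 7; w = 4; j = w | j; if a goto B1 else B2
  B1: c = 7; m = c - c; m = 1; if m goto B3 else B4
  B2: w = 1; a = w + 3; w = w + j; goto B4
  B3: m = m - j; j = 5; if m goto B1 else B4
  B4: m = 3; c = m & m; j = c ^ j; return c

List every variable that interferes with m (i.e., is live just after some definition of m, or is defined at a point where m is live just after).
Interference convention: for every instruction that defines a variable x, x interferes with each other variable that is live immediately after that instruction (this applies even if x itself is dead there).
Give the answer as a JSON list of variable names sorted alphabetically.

Block summaries:
  B0: def={a,j,w} ue=∅
  B1: def={c,m} ue=∅
  B2: def={a,w} ue={j}
  B3: def={j,m} ue={j,m}
  B4: def={c,j,m} ue={j}

Live sets:
  B0: in=∅ out={j}
  B1: in={j} out={j,m}
  B2: in={j} out={j}
  B3: in={j,m} out={j}
  B4: in={j} out=∅

Interfere edges:
  a — {j,w}
  c — {j}
  j — {a,c,m,w}
  m — {j}
  w — {a,j}

N(m) = ["j"]

Answer: ["j"]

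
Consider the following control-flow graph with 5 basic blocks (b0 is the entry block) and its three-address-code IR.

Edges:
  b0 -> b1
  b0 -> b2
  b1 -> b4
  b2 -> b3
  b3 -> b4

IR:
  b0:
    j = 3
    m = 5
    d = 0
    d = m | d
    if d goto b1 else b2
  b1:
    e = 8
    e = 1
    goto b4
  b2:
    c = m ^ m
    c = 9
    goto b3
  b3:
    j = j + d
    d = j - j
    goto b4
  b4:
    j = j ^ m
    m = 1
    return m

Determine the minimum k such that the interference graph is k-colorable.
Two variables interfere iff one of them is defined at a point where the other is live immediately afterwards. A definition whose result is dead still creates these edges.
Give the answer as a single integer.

Answer: 4

Analysis:
Per-block:
  b0: def={d,j,m} ue=∅
  b1: def={e} ue=∅
  b2: def={c} ue={m}
  b3: def={d,j} ue={d,j}
  b4: def={j,m} ue={j,m}

Liveness:
  b0: in=∅ out={d,j,m}
  b1: in={j,m} out={j,m}
  b2: in={d,j,m} out={d,j,m}
  b3: in={d,j,m} out={j,m}
  b4: in={j,m} out=∅

Interference:
  c — {d,j,m}
  d — {c,j,m}
  e — {j,m}
  j — {c,d,e,m}
  m — {c,d,e,j}

Registers:
  {c,d,j,m} pairwise interfere (4-clique) ⇒ χ ≥ 4
  assign c→r2 d→r3 e→r2 j→r0 m→r1 — no edge inside a register ⇒ χ ≤ 4
  χ = 4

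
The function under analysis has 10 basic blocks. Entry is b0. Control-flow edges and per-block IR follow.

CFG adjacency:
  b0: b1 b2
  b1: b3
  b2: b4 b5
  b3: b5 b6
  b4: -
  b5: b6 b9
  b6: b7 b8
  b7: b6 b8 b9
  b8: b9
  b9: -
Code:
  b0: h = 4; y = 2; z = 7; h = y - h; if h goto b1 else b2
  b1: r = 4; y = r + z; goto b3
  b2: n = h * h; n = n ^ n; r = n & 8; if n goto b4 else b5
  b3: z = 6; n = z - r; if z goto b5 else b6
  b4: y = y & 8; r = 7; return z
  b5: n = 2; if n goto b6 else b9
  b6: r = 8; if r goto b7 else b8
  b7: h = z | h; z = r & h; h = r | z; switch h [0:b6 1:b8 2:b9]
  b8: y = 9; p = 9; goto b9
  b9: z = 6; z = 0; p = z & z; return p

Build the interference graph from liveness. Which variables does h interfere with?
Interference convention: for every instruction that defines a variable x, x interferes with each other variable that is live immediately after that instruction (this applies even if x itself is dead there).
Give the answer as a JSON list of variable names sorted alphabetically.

Answer: ["n", "r", "y", "z"]

Analysis:
def/use:
  b0 def {h,y,z} use ∅
  b1 def {r,y} use {z}
  b2 def {n,r} use {h}
  b3 def {n,z} use {r}
  b4 def {r,y} use {y,z}
  b5 def {n} use ∅
  b6 def {r} use ∅
  b7 def {h,z} use {h,r,z}
  b8 def {p,y} use ∅
  b9 def {p,z} use ∅

Backward fixpoint:
  b0 li=∅ lo={h,y,z}
  b1 li={h,z} lo={h,r}
  b2 li={h,y,z} lo={h,y,z}
  b3 li={h,r} lo={h,z}
  b4 li={y,z} lo=∅
  b5 li={h,z} lo={h,z}
  b6 li={h,z} lo={h,r,z}
  b7 li={h,r,z} lo={h,z}
  b8 li=∅ lo=∅
  b9 li=∅ lo=∅

Interference:
  h↔{n,r,y,z}
  n↔{h,r,y,z}
  p↔∅
  r↔{h,n,y,z}
  y↔{h,n,r,z}
  z↔{h,n,r,y}

N(h) = ["n", "r", "y", "z"]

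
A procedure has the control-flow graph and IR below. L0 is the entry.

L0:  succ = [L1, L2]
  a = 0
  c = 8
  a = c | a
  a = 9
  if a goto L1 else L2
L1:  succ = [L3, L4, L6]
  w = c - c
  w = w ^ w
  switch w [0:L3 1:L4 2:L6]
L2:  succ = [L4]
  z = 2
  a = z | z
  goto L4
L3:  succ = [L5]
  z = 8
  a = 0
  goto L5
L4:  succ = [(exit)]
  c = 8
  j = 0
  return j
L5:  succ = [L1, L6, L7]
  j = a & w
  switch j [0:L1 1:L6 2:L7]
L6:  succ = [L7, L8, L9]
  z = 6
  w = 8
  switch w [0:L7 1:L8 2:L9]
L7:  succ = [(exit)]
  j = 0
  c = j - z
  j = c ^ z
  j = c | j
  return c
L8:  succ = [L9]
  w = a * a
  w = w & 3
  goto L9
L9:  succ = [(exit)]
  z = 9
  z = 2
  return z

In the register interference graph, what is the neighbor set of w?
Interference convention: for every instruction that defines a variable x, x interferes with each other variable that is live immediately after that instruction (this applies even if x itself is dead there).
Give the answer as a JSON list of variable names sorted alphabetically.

Per-block:
  L0: def={a,c} ue=∅
  L1: def={w} ue={c}
  L2: def={a,z} ue=∅
  L3: def={a,z} ue=∅
  L4: def={c,j} ue=∅
  L5: def={j} ue={a,w}
  L6: def={w,z} ue=∅
  L7: def={c,j} ue={z}
  L8: def={w} ue={a}
  L9: def={z} ue=∅

Liveness:
  L0 li=∅ lo={a,c}
  L1 li={a,c} lo={a,c,w}
  L2 li=∅ lo=∅
  L3 li={c,w} lo={a,c,w,z}
  L4 li=∅ lo=∅
  L5 li={a,c,w,z} lo={a,c,z}
  L6 li={a} lo={a,z}
  L7 li={z} lo=∅
  L8 li={a} lo=∅
  L9 li=∅ lo=∅

Conflict graph:
  a↔{c,j,w,z}
  c↔{a,j,w,z}
  j↔{a,c,z}
  w↔{a,c,z}
  z↔{a,c,j,w}

N(w) = ["a", "c", "z"]

Answer: ["a", "c", "z"]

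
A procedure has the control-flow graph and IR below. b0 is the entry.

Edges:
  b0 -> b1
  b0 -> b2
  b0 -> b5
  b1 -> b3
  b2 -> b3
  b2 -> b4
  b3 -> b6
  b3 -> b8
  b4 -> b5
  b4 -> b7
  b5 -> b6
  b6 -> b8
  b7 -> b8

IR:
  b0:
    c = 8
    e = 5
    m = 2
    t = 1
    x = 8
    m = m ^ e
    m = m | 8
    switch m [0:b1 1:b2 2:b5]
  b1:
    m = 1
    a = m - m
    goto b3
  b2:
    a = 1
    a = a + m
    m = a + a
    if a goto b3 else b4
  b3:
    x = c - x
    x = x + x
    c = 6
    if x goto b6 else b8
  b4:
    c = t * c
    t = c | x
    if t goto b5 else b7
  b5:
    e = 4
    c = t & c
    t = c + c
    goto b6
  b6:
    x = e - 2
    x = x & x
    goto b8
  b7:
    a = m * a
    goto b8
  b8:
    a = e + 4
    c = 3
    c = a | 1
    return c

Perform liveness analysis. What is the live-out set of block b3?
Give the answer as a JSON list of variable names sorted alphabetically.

Answer: ["e"]

Working:
Per-block:
  b0: {c,e,m,t,x} / ∅
  b1: {a,m} / ∅
  b2: {a,m} / {m}
  b3: {c,x} / {c,x}
  b4: {c,t} / {c,t,x}
  b5: {c,e,t} / {c,t}
  b6: {x} / {e}
  b7: {a} / {a,m}
  b8: {a,c} / {e}

Liveness:
  live b0: ∅→{c,e,m,t,x}
  live b1: {c,e,x}→{c,e,x}
  live b2: {c,e,m,t,x}→{a,c,e,m,t,x}
  live b3: {c,e,x}→{e}
  live b4: {a,c,e,m,t,x}→{a,c,e,m,t}
  live b5: {c,t}→{e}
  live b6: {e}→{e}
  live b7: {a,e,m}→{e}
  live b8: {e}→∅

live-out(b3) = ["e"]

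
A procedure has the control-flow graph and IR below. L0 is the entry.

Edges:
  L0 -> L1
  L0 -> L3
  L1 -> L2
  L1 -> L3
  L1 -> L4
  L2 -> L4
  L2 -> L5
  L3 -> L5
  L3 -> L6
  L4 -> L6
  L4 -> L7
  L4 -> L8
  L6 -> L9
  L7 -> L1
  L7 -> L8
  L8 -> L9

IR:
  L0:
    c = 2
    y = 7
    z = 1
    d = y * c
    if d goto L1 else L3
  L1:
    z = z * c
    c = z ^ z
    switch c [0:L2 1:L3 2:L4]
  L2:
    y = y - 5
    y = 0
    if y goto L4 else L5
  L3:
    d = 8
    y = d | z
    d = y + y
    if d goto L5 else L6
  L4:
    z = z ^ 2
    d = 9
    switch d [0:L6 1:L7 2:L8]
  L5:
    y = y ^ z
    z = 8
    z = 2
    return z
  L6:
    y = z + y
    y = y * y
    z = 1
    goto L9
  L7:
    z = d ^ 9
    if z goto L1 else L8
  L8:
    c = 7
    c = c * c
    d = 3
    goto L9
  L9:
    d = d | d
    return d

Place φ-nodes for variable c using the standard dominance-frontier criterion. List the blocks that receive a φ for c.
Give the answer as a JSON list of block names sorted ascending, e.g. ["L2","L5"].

idom tree: L1←L0 L2←L1 L3←L0 L4←L1 L5←L0 L6←L0 L7←L4 L8←L4 L9←L0
Dom∩ at merges:
  L1: preds {L0,L7}: {L0} ∩ {L0,L1,L4,L7} = {L0}; idom=L0
  L3: preds {L0,L1}: {L0} ∩ {L0,L1} = {L0}; idom=L0
  L4: preds {L1,L2}: {L0,L1} ∩ {L0,L1,L2} = {L0,L1}; idom=L1
  L5: preds {L2,L3}: {L0,L1,L2} ∩ {L0,L3} = {L0}; idom=L0
  L6: preds {L3,L4}: {L0,L3} ∩ {L0,L1,L4} = {L0}; idom=L0
  L8: preds {L4,L7}: {L0,L1,L4} ∩ {L0,L1,L4,L7} = {L0,L1,L4}; idom=L4
  L9: preds {L6,L8}: {L0,L6} ∩ {L0,L1,L4,L8} = {L0}; idom=L0

DF derivation:
  join L1 pred L0: · stop@L0
  join L1 pred L7: L7→L4→L1 stop@L0
  join L3 pred L0: · stop@L0
  join L3 pred L1: L1 stop@L0
  join L4 pred L1: · stop@L1
  join L4 pred L2: L2 stop@L1
  join L5 pred L2: L2→L1 stop@L0
  join L5 pred L3: L3 stop@L0
  join L6 pred L3: L3 stop@L0
  join L6 pred L4: L4→L1 stop@L0
  join L8 pred L4: · stop@L4
  join L8 pred L7: L7 stop@L4
  join L9 pred L6: L6 stop@L0
  join L9 pred L8: L8→L4→L1 stop@L0
  L0: DF=∅
  L1: DF={L1,L3,L5,L6,L9}
  L2: DF={L4,L5}
  L3: DF={L5,L6}
  L4: DF={L1,L6,L9}
  L5: DF=∅
  L6: DF={L9}
  L7: DF={L1,L8}
  L8: DF={L9}
  L9: DF=∅

φ for c: defs {L0,L1,L8}
  DF⁺ = {L1,L3,L5,L6,L9}

Answer: ["L1", "L3", "L5", "L6", "L9"]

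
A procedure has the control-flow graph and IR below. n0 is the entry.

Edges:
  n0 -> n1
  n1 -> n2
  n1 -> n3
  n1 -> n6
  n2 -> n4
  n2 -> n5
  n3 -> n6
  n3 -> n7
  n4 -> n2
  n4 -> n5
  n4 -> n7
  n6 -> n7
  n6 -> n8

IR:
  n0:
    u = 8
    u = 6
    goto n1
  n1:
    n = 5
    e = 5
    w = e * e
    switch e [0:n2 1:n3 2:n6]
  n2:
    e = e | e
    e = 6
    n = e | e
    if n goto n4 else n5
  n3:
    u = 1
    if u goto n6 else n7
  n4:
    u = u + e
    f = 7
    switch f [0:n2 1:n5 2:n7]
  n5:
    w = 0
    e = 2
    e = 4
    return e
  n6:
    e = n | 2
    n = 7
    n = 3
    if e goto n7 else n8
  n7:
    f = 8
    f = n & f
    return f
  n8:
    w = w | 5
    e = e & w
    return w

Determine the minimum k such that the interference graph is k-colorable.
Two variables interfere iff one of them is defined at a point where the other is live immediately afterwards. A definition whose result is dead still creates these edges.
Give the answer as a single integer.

Answer: 4

Derivation:
Per-block:
  n0: def={u} ue=∅
  n1: def={e,n,w} ue=∅
  n2: def={e,n} ue={e}
  n3: def={u} ue=∅
  n4: def={f,u} ue={e,u}
  n5: def={e,w} ue=∅
  n6: def={e,n} ue={n}
  n7: def={f} ue={n}
  n8: def={e,w} ue={e,w}

Liveness:
  n0: in=∅ out={u}
  n1: in={u} out={e,n,u,w}
  n2: in={e,u} out={e,n,u}
  n3: in={n,w} out={n,w}
  n4: in={e,n,u} out={e,n,u}
  n5: in=∅ out=∅
  n6: in={n,w} out={e,n,w}
  n7: in={n} out=∅
  n8: in={e,w} out=∅

Interfere edges:
  e↔{f,n,u,w}
  f↔{e,n,u}
  n↔{e,f,u,w}
  u↔{e,f,n,w}
  w↔{e,n,u}

Registers:
  {e,f,n,u} pairwise interfere (4-clique) ⇒ χ ≥ 4
  assign e→R0 f→R3 n→R1 u→R2 w→R3 — no edge inside a register ⇒ χ ≤ 4
  χ = 4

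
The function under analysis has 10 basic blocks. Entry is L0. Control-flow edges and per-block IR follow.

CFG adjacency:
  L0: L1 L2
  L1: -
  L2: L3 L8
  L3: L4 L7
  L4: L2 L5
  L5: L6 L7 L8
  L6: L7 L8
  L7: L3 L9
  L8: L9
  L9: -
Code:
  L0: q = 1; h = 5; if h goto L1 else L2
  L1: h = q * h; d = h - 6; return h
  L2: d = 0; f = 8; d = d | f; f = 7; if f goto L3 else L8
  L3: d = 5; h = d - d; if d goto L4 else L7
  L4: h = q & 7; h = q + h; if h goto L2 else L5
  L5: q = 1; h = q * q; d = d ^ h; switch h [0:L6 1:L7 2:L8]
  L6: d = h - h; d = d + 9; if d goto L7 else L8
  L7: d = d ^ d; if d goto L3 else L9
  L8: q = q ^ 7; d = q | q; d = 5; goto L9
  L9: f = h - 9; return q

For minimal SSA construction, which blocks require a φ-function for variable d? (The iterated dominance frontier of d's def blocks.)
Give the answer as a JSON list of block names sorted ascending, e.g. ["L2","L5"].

idom tree: L1←L0 L2←L0 L3←L2 L4←L3 L5←L4 L6←L5 L7←L3 L8←L2 L9←L2
Join-block Dom:
  L2: preds {L0,L4}: {L0} ∩ {L0,L2,L3,L4} = {L0}; idom=L0
  L3: preds {L2,L7}: {L0,L2} ∩ {L0,L2,L3,L7} = {L0,L2}; idom=L2
  L7: preds {L3,L5,L6}: {L0,L2,L3} ∩ {L0,L2,L3,L4,L5} ∩ {L0,L2,L3,L4,L5,L6} = {L0,L2,L3}; idom=L3
  L8: preds {L2,L5,L6}: {L0,L2} ∩ {L0,L2,L3,L4,L5} ∩ {L0,L2,L3,L4,L5,L6} = {L0,L2}; idom=L2
  L9: preds {L7,L8}: {L0,L2,L3,L7} ∩ {L0,L2,L8} = {L0,L2}; idom=L2

DF walk-up:
  L2←L0: walk · to L0
  L2←L4: walk L4→L3→L2 to L0
  L3←L2: walk · to L2
  L3←L7: walk L7→L3 to L2
  L7←L3: walk · to L3
  L7←L5: walk L5→L4 to L3
  L7←L6: walk L6→L5→L4 to L3
  L8←L2: walk · to L2
  L8←L5: walk L5→L4→L3 to L2
  L8←L6: walk L6→L5→L4→L3 to L2
  L9←L7: walk L7→L3 to L2
  L9←L8: walk L8 to L2
  L0 → ∅
  L1 → ∅
  L2 → {L2}
  L3 → {L2,L3,L8,L9}
  L4 → {L2,L7,L8}
  L5 → {L7,L8}
  L6 → {L7,L8}
  L7 → {L3,L9}
  L8 → {L9}
  L9 → ∅

φ for d: defs {L1,L2,L3,L5,L6,L7,L8}
  DF⁺ = {L2,L3,L7,L8,L9}

Answer: ["L2", "L3", "L7", "L8", "L9"]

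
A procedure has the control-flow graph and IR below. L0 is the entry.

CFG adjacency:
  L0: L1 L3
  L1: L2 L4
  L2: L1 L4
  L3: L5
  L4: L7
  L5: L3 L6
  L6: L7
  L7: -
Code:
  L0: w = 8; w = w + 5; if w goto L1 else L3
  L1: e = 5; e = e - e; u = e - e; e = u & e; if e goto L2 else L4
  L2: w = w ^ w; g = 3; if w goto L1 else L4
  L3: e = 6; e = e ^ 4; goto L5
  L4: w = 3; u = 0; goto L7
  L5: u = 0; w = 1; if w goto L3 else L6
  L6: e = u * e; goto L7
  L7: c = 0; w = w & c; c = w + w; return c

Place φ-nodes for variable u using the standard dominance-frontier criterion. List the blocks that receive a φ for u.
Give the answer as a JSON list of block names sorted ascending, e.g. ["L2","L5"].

Answer: ["L1", "L3", "L7"]

Working:
idom tree: L1←L0 L2←L1 L3←L0 L4←L1 L5←L3 L6←L5 L7←L0
Join-block Dom:
  L1: preds {L0,L2}: {L0} ∩ {L0,L1,L2} = {L0}; idom=L0
  L3: preds {L0,L5}: {L0} ∩ {L0,L3,L5} = {L0}; idom=L0
  L4: preds {L1,L2}: {L0,L1} ∩ {L0,L1,L2} = {L0,L1}; idom=L1
  L7: preds {L4,L6}: {L0,L1,L4} ∩ {L0,L3,L5,L6} = {L0}; idom=L0

Frontier:
  join L1 pred L0: · stop@L0
  join L1 pred L2: L2→L1 stop@L0
  join L3 pred L0: · stop@L0
  join L3 pred L5: L5→L3 stop@L0
  join L4 pred L1: · stop@L1
  join L4 pred L2: L2 stop@L1
  join L7 pred L4: L4→L1 stop@L0
  join L7 pred L6: L6→L5→L3 stop@L0
  DF(L0)=∅
  DF(L1)={L1,L7}
  DF(L2)={L1,L4}
  DF(L3)={L3,L7}
  DF(L4)={L7}
  DF(L5)={L3,L7}
  DF(L6)={L7}
  DF(L7)=∅

φ for u: defs {L1,L4,L5}
  DF⁺ = {L1,L3,L7}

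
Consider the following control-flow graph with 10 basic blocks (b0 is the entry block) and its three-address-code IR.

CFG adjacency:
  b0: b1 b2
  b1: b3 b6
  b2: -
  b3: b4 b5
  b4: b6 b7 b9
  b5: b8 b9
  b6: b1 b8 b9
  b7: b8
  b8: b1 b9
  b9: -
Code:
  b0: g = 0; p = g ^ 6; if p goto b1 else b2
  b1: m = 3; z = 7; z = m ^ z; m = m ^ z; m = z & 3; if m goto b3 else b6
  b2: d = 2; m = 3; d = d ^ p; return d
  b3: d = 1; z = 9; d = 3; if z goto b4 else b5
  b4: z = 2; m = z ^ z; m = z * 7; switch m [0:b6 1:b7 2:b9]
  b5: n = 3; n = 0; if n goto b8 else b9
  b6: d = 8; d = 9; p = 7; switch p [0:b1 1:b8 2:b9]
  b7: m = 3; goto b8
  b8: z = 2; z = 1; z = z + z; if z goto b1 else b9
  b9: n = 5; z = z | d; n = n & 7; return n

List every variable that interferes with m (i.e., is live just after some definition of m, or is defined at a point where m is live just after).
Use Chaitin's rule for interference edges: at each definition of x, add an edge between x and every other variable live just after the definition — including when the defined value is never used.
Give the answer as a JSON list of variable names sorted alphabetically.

Answer: ["d", "p", "z"]

Analysis:
Block summaries:
  b0: {g,p} / ∅
  b1: {m,z} / ∅
  b2: {d,m} / {p}
  b3: {d,z} / ∅
  b4: {m,z} / ∅
  b5: {n} / ∅
  b6: {d,p} / ∅
  b7: {m} / ∅
  b8: {z} / ∅
  b9: {n,z} / {d,z}

Live sets:
  live b0: ∅→{p}
  live b1: ∅→{z}
  live b2: {p}→∅
  live b3: ∅→{d,z}
  live b4: {d}→{d,z}
  live b5: {d,z}→{d,z}
  live b6: {z}→{d,z}
  live b7: {d}→{d}
  live b8: {d}→{d,z}
  live b9: {d,z}→∅

Conflict graph:
  d: {m,n,p,z}
  g: ∅
  m: {d,p,z}
  n: {d,z}
  p: {d,m,z}
  z: {d,m,n,p}

N(m) = ["d", "p", "z"]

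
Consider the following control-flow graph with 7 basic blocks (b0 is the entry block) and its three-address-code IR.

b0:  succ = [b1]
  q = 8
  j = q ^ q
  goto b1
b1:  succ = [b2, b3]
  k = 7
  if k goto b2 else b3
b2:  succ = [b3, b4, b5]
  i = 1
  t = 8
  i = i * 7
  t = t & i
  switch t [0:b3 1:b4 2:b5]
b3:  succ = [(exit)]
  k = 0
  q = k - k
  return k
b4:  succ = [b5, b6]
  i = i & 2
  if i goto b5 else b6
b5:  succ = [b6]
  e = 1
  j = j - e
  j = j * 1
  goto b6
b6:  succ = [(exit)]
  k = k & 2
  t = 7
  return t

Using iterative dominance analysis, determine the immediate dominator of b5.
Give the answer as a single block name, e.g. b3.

Answer: b2

Analysis:
idom tree: b1←b0 b2←b1 b3←b1 b4←b2 b5←b2 b6←b2
Dom at joins:
  b3: preds {b1,b2}: {b0,b1} ∩ {b0,b1,b2} = {b0,b1}; idom=b1
  b5: preds {b2,b4}: {b0,b1,b2} ∩ {b0,b1,b2,b4} = {b0,b1,b2}; idom=b2
  b6: preds {b4,b5}: {b0,b1,b2,b4} ∩ {b0,b1,b2,b5} = {b0,b1,b2}; idom=b2

idom(b5) = b2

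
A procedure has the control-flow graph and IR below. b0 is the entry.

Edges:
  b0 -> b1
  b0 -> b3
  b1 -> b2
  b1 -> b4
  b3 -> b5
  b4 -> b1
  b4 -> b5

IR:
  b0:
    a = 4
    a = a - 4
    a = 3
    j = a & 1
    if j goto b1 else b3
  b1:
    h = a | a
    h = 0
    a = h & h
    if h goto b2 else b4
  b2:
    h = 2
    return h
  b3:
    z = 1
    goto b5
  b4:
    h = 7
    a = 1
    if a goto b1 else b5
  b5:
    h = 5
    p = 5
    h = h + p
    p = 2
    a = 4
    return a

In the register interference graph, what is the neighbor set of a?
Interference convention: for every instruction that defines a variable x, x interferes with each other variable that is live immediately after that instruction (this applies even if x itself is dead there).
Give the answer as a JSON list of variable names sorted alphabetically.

Answer: ["h", "j"]

Derivation:
Block summaries:
  b0 def {a,j} use ∅
  b1 def {a,h} use {a}
  b2 def {h} use ∅
  b3 def {z} use ∅
  b4 def {a,h} use ∅
  b5 def {a,h,p} use ∅

Live sets:
  live b0: ∅→{a}
  live b1: {a}→∅
  live b2: ∅→∅
  live b3: ∅→∅
  live b4: ∅→{a}
  live b5: ∅→∅

Interference:
  a — {h,j}
  h — {a,p}
  j — {a}
  p — {h}
  z — ∅

N(a) = ["h", "j"]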